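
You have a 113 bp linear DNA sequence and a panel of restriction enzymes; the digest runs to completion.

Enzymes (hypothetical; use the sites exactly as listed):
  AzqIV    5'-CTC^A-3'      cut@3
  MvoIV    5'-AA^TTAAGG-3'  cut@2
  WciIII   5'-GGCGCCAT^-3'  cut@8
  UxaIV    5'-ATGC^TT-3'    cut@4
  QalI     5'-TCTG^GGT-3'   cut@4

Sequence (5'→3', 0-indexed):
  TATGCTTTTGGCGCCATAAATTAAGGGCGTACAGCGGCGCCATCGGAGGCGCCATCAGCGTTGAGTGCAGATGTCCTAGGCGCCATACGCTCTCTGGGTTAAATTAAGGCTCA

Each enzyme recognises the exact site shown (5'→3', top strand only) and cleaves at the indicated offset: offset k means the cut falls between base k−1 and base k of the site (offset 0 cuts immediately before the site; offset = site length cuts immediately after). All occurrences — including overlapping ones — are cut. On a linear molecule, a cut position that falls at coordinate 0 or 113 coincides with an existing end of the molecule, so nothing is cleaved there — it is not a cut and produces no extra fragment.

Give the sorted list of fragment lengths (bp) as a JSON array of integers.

[1,3,5,7,9,10,12,12,23,31]

Per-enzyme occurrences:
  AzqIV (CTCA, off=3): starts [109] → cuts [112]
  MvoIV (AATTAAGG, off=2): starts [18, 101] → cuts [20, 103]
  WciIII (GGCGCCAT, off=8): starts [9, 35, 47, 78] → cuts [17, 43, 55, 86]
  UxaIV (ATGCTT, off=4): starts [1] → cuts [5]
  QalI (TCTGGGT, off=4): starts [92] → cuts [96]

All cut coordinates (distinct, sorted): [5, 17, 20, 43, 55, 86, 96, 103, 112]

Fragment lengths:
  [0,5): 5 bp
  [5,17): 12 bp
  [17,20): 3 bp
  [20,43): 23 bp
  [43,55): 12 bp
  [55,86): 31 bp
  [86,96): 10 bp
  [96,103): 7 bp
  [103,112): 9 bp
  [112,113): 1 bp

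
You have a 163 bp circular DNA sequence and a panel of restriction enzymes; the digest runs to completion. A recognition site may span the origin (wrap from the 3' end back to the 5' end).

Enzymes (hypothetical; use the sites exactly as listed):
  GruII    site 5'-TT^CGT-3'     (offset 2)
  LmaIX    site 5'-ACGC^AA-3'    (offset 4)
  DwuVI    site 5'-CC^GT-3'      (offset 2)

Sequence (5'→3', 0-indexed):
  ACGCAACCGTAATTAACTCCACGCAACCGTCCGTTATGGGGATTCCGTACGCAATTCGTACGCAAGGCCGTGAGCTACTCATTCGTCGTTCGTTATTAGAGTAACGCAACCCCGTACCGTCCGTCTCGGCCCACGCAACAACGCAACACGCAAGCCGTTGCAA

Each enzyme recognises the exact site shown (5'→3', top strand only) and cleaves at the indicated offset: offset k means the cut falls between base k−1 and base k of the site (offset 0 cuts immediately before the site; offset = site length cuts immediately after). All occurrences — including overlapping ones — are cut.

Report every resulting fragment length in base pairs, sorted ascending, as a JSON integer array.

[4,4,4,4,4,5,5,6,6,6,7,7,7,8,11,14,14,14,16,17]

Site scan:
  GruII TTCGT/2: at [54, 81, 88] ⇒ [56, 83, 90]
  LmaIX ACGCAA/4: at [0, 20, 48, 59, 103, 132, 140, 147] ⇒ [4, 24, 52, 63, 107, 136, 144, 151]
  DwuVI CCGT/2: at [6, 26, 30, 44, 67, 111, 116, 120, 154] ⇒ [8, 28, 32, 46, 69, 113, 118, 122, 156]

Pooled cuts: [4, 8, 24, 28, 32, 46, 52, 56, 63, 69, 83, 90, 107, 113, 118, 122, 136, 144, 151, 156]

Fragment lengths:
  4→8: 4 bp
  8→24: 16 bp
  24→28: 4 bp
  28→32: 4 bp
  32→46: 14 bp
  46→52: 6 bp
  52→56: 4 bp
  56→63: 7 bp
  63→69: 6 bp
  69→83: 14 bp
  83→90: 7 bp
  90→107: 17 bp
  107→113: 6 bp
  113→118: 5 bp
  118→122: 4 bp
  122→136: 14 bp
  136→144: 8 bp
  144→151: 7 bp
  151→156: 5 bp
  156→4 (wrap): 163-156+4 = 11 bp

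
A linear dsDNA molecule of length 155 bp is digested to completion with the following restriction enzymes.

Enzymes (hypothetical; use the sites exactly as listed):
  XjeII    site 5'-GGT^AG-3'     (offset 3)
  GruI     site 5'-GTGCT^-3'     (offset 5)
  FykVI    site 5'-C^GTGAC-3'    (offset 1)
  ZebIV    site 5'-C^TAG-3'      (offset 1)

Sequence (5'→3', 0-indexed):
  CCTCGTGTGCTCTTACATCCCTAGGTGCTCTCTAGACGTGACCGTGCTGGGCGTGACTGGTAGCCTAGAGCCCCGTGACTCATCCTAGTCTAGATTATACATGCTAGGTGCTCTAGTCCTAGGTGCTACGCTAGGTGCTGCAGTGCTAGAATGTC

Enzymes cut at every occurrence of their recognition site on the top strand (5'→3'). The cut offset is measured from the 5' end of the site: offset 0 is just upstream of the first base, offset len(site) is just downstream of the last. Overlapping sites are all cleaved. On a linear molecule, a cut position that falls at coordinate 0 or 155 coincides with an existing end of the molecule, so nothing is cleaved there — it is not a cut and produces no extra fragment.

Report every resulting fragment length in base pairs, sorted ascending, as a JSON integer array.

Per-enzyme occurrences:
  XjeII GGTAG/3: at [58] ⇒ [61]
  GruI GTGCT/5: at [6, 24, 43, 107, 122, 134, 142] ⇒ [11, 29, 48, 112, 127, 139, 147]
  FykVI CGTGAC/1: at [36, 51, 73] ⇒ [37, 52, 74]
  ZebIV CTAG/1: at [20, 31, 64, 84, 89, 103, 112, 118, 130, 145] ⇒ [21, 32, 65, 85, 90, 104, 113, 119, 131, 146]

All cut coordinates (distinct, sorted): [11, 21, 29, 32, 37, 48, 52, 61, 65, 74, 85, 90, 104, 112, 113, 119, 127, 131, 139, 146, 147]

Fragments:
  [0,11): 11 bp
  [11,21): 10 bp
  [21,29): 8 bp
  [29,32): 3 bp
  [32,37): 5 bp
  [37,48): 11 bp
  [48,52): 4 bp
  [52,61): 9 bp
  [61,65): 4 bp
  [65,74): 9 bp
  [74,85): 11 bp
  [85,90): 5 bp
  [90,104): 14 bp
  [104,112): 8 bp
  [112,113): 1 bp
  [113,119): 6 bp
  [119,127): 8 bp
  [127,131): 4 bp
  [131,139): 8 bp
  [139,146): 7 bp
  [146,147): 1 bp
  [147,155): 8 bp

[1,1,3,4,4,4,5,5,6,7,8,8,8,8,8,9,9,10,11,11,11,14]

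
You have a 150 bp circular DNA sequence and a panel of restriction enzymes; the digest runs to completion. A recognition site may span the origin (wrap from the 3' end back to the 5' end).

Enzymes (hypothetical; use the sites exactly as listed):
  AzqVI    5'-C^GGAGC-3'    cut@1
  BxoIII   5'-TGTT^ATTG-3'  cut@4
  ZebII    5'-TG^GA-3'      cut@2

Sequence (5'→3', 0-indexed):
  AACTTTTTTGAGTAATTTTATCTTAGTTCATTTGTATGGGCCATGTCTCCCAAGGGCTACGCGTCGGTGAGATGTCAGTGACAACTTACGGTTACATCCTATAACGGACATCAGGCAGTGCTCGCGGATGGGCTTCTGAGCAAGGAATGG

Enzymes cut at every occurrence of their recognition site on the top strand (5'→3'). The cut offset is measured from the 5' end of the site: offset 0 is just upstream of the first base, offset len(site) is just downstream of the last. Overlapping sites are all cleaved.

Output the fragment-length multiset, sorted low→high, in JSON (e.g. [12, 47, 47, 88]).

[150]

Site scan:
  AzqVI (CGGAGC, off=1): no sites
  BxoIII (TGTTATTG, off=4): no sites
  ZebII TGGA/2: at [147] ⇒ [149]

Pooled cuts: [149]

Fragments:
  149→149 (wrap): 150-149+149 = 150 bp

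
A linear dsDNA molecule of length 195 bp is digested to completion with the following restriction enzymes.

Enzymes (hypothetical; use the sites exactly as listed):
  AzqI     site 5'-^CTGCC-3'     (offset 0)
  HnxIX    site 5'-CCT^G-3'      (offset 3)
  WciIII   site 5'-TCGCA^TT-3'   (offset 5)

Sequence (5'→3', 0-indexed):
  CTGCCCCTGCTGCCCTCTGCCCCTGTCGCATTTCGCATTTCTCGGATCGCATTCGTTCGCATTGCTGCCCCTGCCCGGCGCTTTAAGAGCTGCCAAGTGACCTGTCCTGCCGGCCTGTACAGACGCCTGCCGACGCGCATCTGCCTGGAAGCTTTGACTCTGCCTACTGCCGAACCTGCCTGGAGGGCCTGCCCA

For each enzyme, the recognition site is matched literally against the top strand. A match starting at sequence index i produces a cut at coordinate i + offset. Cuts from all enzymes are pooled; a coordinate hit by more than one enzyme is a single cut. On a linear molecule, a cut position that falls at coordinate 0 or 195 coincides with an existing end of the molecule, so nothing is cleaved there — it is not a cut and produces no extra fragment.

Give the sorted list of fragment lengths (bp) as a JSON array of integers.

[1,2,2,2,2,2,3,3,4,5,6,6,6,7,7,7,7,8,8,8,9,10,10,12,13,14,14,17]

Site scan:
  AzqI CTGCC/0: at [0, 9, 16, 64, 70, 89, 106, 126, 140, 159, 166, 175, 188] ⇒ [9, 16, 64, 70, 89, 106, 126, 140, 159, 166, 175, 188] (position 0 is a terminus of the linear molecule — no cut)
  HnxIX CCTG/3: at [5, 21, 69, 100, 105, 113, 125, 143, 174, 178, 187] ⇒ [8, 24, 72, 103, 108, 116, 128, 146, 177, 181, 190]
  WciIII TCGCATT/5: at [25, 32, 46, 56] ⇒ [30, 37, 51, 61]

All cut coordinates (distinct, sorted): [8, 9, 16, 24, 30, 37, 51, 61, 64, 70, 72, 89, 103, 106, 108, 116, 126, 128, 140, 146, 159, 166, 175, 177, 181, 188, 190]

Fragments:
  [0,8): 8 bp
  [8,9): 1 bp
  [9,16): 7 bp
  [16,24): 8 bp
  [24,30): 6 bp
  [30,37): 7 bp
  [37,51): 14 bp
  [51,61): 10 bp
  [61,64): 3 bp
  [64,70): 6 bp
  [70,72): 2 bp
  [72,89): 17 bp
  [89,103): 14 bp
  [103,106): 3 bp
  [106,108): 2 bp
  [108,116): 8 bp
  [116,126): 10 bp
  [126,128): 2 bp
  [128,140): 12 bp
  [140,146): 6 bp
  [146,159): 13 bp
  [159,166): 7 bp
  [166,175): 9 bp
  [175,177): 2 bp
  [177,181): 4 bp
  [181,188): 7 bp
  [188,190): 2 bp
  [190,195): 5 bp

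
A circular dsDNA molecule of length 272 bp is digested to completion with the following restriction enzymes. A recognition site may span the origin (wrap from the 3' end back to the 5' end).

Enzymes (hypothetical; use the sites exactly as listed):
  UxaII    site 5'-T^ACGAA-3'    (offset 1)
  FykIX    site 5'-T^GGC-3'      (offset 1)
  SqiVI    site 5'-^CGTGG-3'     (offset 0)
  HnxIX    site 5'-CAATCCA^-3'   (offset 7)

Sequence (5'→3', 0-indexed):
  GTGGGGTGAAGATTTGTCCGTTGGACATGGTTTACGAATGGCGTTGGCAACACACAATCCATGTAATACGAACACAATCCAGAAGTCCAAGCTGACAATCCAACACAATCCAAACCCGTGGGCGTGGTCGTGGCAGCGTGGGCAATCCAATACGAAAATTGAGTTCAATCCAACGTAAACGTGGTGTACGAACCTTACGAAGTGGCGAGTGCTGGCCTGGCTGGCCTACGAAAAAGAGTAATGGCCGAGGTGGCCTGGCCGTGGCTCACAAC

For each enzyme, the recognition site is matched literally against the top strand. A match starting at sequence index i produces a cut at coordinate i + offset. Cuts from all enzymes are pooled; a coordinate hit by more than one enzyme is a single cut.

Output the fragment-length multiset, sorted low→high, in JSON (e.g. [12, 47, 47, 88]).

[2,3,3,3,4,4,5,5,5,5,6,6,6,6,6,7,7,8,9,9,9,10,10,13,14,15,16,21,21,34]

Scan for sites:
  UxaII (TACGAA, off=1): starts [32, 66, 150, 186, 195, 226] → cuts [33, 67, 151, 187, 196, 227]
  FykIX (TGGC, off=1): starts [38, 44, 130, 202, 212, 217, 221, 241, 250, 255, 261] → cuts [39, 45, 131, 203, 213, 218, 222, 242, 251, 256, 262]
  SqiVI (CGTGG, off=0): starts [116, 122, 128, 136, 179, 259, 271] → cuts [116, 122, 128, 136, 179, 259, 271]
  HnxIX (CAATCCA, off=7): starts [54, 74, 95, 105, 142, 165] → cuts [61, 81, 102, 112, 149, 172]

Pooled cuts: [33, 39, 45, 61, 67, 81, 102, 112, 116, 122, 128, 131, 136, 149, 151, 172, 179, 187, 196, 203, 213, 218, 222, 227, 242, 251, 256, 259, 262, 271]

Fragment lengths:
  33→39: 6 bp
  39→45: 6 bp
  45→61: 16 bp
  61→67: 6 bp
  67→81: 14 bp
  81→102: 21 bp
  102→112: 10 bp
  112→116: 4 bp
  116→122: 6 bp
  122→128: 6 bp
  128→131: 3 bp
  131→136: 5 bp
  136→149: 13 bp
  149→151: 2 bp
  151→172: 21 bp
  172→179: 7 bp
  179→187: 8 bp
  187→196: 9 bp
  196→203: 7 bp
  203→213: 10 bp
  213→218: 5 bp
  218→222: 4 bp
  222→227: 5 bp
  227→242: 15 bp
  242→251: 9 bp
  251→256: 5 bp
  256→259: 3 bp
  259→262: 3 bp
  262→271: 9 bp
  271→33 (wrap): 272-271+33 = 34 bp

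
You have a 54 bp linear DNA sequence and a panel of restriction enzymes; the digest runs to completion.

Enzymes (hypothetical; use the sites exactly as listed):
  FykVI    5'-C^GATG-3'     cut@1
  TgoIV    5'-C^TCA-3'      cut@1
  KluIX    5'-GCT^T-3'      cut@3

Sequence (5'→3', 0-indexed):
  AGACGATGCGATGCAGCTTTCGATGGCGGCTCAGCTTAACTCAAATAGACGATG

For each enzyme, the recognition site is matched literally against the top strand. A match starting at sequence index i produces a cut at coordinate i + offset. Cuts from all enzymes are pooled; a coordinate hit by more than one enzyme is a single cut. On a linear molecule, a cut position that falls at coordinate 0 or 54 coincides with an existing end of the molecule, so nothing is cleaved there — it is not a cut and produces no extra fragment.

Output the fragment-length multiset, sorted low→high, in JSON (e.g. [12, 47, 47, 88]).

[3,4,4,4,5,6,9,9,10]

Per-enzyme occurrences:
  FykVI (CGATG, off=1): starts [3, 8, 20, 49] → cuts [4, 9, 21, 50]
  TgoIV (CTCA, off=1): starts [29, 39] → cuts [30, 40]
  KluIX (GCTT, off=3): starts [15, 33] → cuts [18, 36]

Pooled cuts: [4, 9, 18, 21, 30, 36, 40, 50]

Fragment lengths:
  [0,4): 4 bp
  [4,9): 5 bp
  [9,18): 9 bp
  [18,21): 3 bp
  [21,30): 9 bp
  [30,36): 6 bp
  [36,40): 4 bp
  [40,50): 10 bp
  [50,54): 4 bp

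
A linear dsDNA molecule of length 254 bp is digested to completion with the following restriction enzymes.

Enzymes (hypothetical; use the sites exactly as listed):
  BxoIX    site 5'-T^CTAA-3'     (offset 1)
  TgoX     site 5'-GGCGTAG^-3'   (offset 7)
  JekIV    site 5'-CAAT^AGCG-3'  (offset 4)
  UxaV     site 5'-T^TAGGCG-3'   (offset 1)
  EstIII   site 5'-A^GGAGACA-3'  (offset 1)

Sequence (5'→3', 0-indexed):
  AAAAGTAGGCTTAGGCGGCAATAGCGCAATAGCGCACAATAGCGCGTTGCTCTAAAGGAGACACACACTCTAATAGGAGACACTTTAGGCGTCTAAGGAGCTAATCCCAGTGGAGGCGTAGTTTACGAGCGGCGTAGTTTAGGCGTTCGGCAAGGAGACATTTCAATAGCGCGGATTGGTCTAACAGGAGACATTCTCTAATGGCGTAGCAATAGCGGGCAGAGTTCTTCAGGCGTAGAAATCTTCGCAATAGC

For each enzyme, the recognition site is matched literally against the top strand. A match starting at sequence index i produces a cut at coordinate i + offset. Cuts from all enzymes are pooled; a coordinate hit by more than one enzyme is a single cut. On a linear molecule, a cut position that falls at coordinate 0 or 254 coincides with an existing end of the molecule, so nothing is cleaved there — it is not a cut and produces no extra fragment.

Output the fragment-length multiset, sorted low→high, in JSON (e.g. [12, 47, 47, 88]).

[2,4,5,6,6,7,8,10,10,11,11,11,11,12,13,13,14,14,16,16,25,29]

Per-enzyme occurrences:
  BxoIX TCTAA/1: at [50, 68, 91, 179, 196] ⇒ [51, 69, 92, 180, 197]
  TgoX GGCGTAG/7: at [114, 130, 202, 231] ⇒ [121, 137, 209, 238]
  JekIV CAATAGCG/4: at [18, 26, 36, 163, 209] ⇒ [22, 30, 40, 167, 213]
  UxaV TTAGGCG/1: at [10, 84, 138] ⇒ [11, 85, 139]
  EstIII AGGAGACA/1: at [55, 74, 152, 185] ⇒ [56, 75, 153, 186]

Pooled cuts: [11, 22, 30, 40, 51, 56, 69, 75, 85, 92, 121, 137, 139, 153, 167, 180, 186, 197, 209, 213, 238]

Fragment lengths:
  [0,11): 11 bp
  [11,22): 11 bp
  [22,30): 8 bp
  [30,40): 10 bp
  [40,51): 11 bp
  [51,56): 5 bp
  [56,69): 13 bp
  [69,75): 6 bp
  [75,85): 10 bp
  [85,92): 7 bp
  [92,121): 29 bp
  [121,137): 16 bp
  [137,139): 2 bp
  [139,153): 14 bp
  [153,167): 14 bp
  [167,180): 13 bp
  [180,186): 6 bp
  [186,197): 11 bp
  [197,209): 12 bp
  [209,213): 4 bp
  [213,238): 25 bp
  [238,254): 16 bp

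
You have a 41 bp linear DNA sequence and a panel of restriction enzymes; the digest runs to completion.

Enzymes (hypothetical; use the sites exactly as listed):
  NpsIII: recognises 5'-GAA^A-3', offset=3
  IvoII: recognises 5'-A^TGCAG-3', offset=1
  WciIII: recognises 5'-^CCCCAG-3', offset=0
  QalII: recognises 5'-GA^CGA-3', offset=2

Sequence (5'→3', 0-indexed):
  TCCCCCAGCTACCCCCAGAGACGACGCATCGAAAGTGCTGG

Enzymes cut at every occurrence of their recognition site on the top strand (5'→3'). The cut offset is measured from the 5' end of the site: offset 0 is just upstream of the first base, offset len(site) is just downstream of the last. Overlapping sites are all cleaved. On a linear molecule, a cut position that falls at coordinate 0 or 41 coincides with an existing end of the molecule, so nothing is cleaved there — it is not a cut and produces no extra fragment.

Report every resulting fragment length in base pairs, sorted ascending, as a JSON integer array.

[2,8,9,10,12]

Scan for sites:
  NpsIII GAAA/3: at [30] ⇒ [33]
  IvoII (ATGCAG, off=1): no sites
  WciIII CCCCAG/0: at [2, 12] ⇒ [2, 12]
  QalII GACGA/2: at [19] ⇒ [21]

All cut coordinates (distinct, sorted): [2, 12, 21, 33]

Fragment lengths:
  [0,2): 2 bp
  [2,12): 10 bp
  [12,21): 9 bp
  [21,33): 12 bp
  [33,41): 8 bp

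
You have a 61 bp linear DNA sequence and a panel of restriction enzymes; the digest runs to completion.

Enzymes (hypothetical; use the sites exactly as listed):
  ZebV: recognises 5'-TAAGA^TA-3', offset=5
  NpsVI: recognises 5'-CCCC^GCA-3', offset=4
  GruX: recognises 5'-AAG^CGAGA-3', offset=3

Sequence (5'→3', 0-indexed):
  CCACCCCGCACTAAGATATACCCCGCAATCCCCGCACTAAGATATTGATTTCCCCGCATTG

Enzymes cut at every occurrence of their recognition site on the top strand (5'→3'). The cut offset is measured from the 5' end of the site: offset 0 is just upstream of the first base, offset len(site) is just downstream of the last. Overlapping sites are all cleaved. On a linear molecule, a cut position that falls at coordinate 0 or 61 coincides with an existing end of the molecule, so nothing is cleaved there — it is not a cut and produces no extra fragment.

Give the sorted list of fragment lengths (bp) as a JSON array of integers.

Per-enzyme occurrences:
  ZebV TAAGATA/5: at [11, 37] ⇒ [16, 42]
  NpsVI CCCCGCA/4: at [3, 20, 29, 51] ⇒ [7, 24, 33, 55]
  GruX (AAGCGAGA, off=3): no sites

Pooled cuts: [7, 16, 24, 33, 42, 55]

Fragment lengths:
  [0,7): 7 bp
  [7,16): 9 bp
  [16,24): 8 bp
  [24,33): 9 bp
  [33,42): 9 bp
  [42,55): 13 bp
  [55,61): 6 bp

[6,7,8,9,9,9,13]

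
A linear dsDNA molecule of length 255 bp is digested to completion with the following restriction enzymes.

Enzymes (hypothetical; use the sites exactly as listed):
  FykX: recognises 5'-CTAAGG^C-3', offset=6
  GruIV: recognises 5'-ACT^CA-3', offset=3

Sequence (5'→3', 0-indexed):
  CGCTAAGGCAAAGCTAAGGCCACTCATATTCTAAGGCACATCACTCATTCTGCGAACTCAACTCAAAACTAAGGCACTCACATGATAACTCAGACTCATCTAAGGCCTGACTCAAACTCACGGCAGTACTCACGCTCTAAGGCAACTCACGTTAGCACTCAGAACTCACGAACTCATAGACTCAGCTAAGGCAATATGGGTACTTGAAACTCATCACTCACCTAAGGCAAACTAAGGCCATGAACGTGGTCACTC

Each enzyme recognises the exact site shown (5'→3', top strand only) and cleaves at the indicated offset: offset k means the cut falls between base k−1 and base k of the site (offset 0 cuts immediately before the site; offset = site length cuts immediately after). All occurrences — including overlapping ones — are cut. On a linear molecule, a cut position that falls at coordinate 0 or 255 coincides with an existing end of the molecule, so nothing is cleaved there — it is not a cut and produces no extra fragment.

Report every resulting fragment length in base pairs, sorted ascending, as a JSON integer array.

[4,5,5,5,6,6,7,7,7,8,8,8,9,9,9,9,10,11,11,12,12,12,12,12,13,18,20]

Per-enzyme occurrences:
  FykX CTAAGGC/6: at [2, 13, 30, 68, 99, 136, 185, 221, 231] ⇒ [8, 19, 36, 74, 105, 142, 191, 227, 237]
  GruIV ACTCA/3: at [21, 42, 55, 60, 75, 87, 93, 109, 115, 127, 144, 156, 163, 171, 179, 208, 215] ⇒ [24, 45, 58, 63, 78, 90, 96, 112, 118, 130, 147, 159, 166, 174, 182, 211, 218]

All cut coordinates (distinct, sorted): [8, 19, 24, 36, 45, 58, 63, 74, 78, 90, 96, 105, 112, 118, 130, 142, 147, 159, 166, 174, 182, 191, 211, 218, 227, 237]

Fragment lengths:
  [0,8): 8 bp
  [8,19): 11 bp
  [19,24): 5 bp
  [24,36): 12 bp
  [36,45): 9 bp
  [45,58): 13 bp
  [58,63): 5 bp
  [63,74): 11 bp
  [74,78): 4 bp
  [78,90): 12 bp
  [90,96): 6 bp
  [96,105): 9 bp
  [105,112): 7 bp
  [112,118): 6 bp
  [118,130): 12 bp
  [130,142): 12 bp
  [142,147): 5 bp
  [147,159): 12 bp
  [159,166): 7 bp
  [166,174): 8 bp
  [174,182): 8 bp
  [182,191): 9 bp
  [191,211): 20 bp
  [211,218): 7 bp
  [218,227): 9 bp
  [227,237): 10 bp
  [237,255): 18 bp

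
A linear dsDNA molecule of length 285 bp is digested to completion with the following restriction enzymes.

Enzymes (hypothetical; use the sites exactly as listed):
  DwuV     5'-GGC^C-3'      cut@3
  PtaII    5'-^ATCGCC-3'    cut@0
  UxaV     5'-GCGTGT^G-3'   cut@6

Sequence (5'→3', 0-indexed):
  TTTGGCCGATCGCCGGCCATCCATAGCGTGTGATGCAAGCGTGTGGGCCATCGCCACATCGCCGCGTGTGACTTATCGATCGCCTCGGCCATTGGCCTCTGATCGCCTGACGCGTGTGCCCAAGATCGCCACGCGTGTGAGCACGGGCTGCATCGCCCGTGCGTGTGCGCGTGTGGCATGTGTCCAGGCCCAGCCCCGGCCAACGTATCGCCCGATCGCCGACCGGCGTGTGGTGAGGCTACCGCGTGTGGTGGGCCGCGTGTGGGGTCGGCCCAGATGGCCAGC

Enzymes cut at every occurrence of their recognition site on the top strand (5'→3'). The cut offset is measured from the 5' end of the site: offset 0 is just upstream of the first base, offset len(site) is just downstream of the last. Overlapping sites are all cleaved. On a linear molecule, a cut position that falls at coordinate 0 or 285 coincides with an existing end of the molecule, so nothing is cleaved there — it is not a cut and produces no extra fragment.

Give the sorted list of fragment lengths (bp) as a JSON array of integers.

Per-enzyme occurrences:
  DwuV GGCC/3: at [3, 14, 45, 86, 93, 186, 197, 253, 269, 278] ⇒ [6, 17, 48, 89, 96, 189, 200, 256, 272, 281]
  PtaII ATCGCC/0: at [8, 49, 57, 78, 101, 124, 151, 206, 214] ⇒ [8, 49, 57, 78, 101, 124, 151, 206, 214]
  UxaV GCGTGTG/6: at [25, 38, 63, 111, 132, 160, 168, 225, 243, 257] ⇒ [31, 44, 69, 117, 138, 166, 174, 231, 249, 263]

Pooled cuts: [6, 8, 17, 31, 44, 48, 49, 57, 69, 78, 89, 96, 101, 117, 124, 138, 151, 166, 174, 189, 200, 206, 214, 231, 249, 256, 263, 272, 281]

Fragment lengths:
  [0,6): 6 bp
  [6,8): 2 bp
  [8,17): 9 bp
  [17,31): 14 bp
  [31,44): 13 bp
  [44,48): 4 bp
  [48,49): 1 bp
  [49,57): 8 bp
  [57,69): 12 bp
  [69,78): 9 bp
  [78,89): 11 bp
  [89,96): 7 bp
  [96,101): 5 bp
  [101,117): 16 bp
  [117,124): 7 bp
  [124,138): 14 bp
  [138,151): 13 bp
  [151,166): 15 bp
  [166,174): 8 bp
  [174,189): 15 bp
  [189,200): 11 bp
  [200,206): 6 bp
  [206,214): 8 bp
  [214,231): 17 bp
  [231,249): 18 bp
  [249,256): 7 bp
  [256,263): 7 bp
  [263,272): 9 bp
  [272,281): 9 bp
  [281,285): 4 bp

[1,2,4,4,5,6,6,7,7,7,7,8,8,8,9,9,9,9,11,11,12,13,13,14,14,15,15,16,17,18]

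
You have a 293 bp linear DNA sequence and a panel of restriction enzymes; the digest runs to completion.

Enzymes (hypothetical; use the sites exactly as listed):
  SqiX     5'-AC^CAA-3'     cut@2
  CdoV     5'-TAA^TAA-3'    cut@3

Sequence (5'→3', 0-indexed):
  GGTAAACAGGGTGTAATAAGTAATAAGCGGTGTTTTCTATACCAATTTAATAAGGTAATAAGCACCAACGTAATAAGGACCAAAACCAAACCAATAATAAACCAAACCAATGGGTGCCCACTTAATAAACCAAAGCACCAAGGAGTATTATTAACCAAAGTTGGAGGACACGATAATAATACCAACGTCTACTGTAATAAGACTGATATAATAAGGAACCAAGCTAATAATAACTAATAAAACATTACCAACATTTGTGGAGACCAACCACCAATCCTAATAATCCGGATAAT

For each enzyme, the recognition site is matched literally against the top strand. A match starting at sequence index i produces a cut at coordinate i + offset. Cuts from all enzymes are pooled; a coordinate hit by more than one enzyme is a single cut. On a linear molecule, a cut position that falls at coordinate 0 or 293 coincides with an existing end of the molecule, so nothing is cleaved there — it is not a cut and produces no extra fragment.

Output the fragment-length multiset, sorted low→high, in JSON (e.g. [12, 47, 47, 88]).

Scan for sites:
  SqiX (ACCAA, off=2): starts [40, 63, 78, 84, 89, 100, 105, 128, 136, 153, 180, 217, 246, 262, 269] → cuts [42, 65, 80, 86, 91, 102, 107, 130, 138, 155, 182, 219, 248, 264, 271]
  CdoV (TAATAA, off=3): starts [13, 20, 47, 55, 70, 94, 122, 173, 194, 208, 224, 227, 234, 277] → cuts [16, 23, 50, 58, 73, 97, 125, 176, 197, 211, 227, 230, 237, 280]

Pooled cuts: [16, 23, 42, 50, 58, 65, 73, 80, 86, 91, 97, 102, 107, 125, 130, 138, 155, 176, 182, 197, 211, 219, 227, 230, 237, 248, 264, 271, 280]

Fragments:
  [0,16): 16 bp
  [16,23): 7 bp
  [23,42): 19 bp
  [42,50): 8 bp
  [50,58): 8 bp
  [58,65): 7 bp
  [65,73): 8 bp
  [73,80): 7 bp
  [80,86): 6 bp
  [86,91): 5 bp
  [91,97): 6 bp
  [97,102): 5 bp
  [102,107): 5 bp
  [107,125): 18 bp
  [125,130): 5 bp
  [130,138): 8 bp
  [138,155): 17 bp
  [155,176): 21 bp
  [176,182): 6 bp
  [182,197): 15 bp
  [197,211): 14 bp
  [211,219): 8 bp
  [219,227): 8 bp
  [227,230): 3 bp
  [230,237): 7 bp
  [237,248): 11 bp
  [248,264): 16 bp
  [264,271): 7 bp
  [271,280): 9 bp
  [280,293): 13 bp

[3,5,5,5,5,6,6,6,7,7,7,7,7,8,8,8,8,8,8,9,11,13,14,15,16,16,17,18,19,21]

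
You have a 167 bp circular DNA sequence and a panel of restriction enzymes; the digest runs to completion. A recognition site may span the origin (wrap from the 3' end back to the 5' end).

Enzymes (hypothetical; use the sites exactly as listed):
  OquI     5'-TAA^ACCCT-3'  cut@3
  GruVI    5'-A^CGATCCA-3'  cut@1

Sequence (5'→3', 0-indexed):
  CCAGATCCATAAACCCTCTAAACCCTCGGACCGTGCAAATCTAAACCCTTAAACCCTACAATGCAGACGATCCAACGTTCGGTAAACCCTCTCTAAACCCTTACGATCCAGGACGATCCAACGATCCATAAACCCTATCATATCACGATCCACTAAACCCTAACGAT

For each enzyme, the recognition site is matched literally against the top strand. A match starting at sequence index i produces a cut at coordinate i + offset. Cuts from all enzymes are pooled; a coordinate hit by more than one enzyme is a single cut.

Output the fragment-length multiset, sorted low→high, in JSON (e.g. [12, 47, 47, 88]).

Per-enzyme occurrences:
  OquI TAAACCCT/3: at [9, 18, 41, 49, 82, 93, 128, 153] ⇒ [12, 21, 44, 52, 85, 96, 131, 156]
  GruVI ACGATCCA/1: at [66, 102, 112, 120, 144, 162] ⇒ [67, 103, 113, 121, 145, 163]

Pooled cuts: [12, 21, 44, 52, 67, 85, 96, 103, 113, 121, 131, 145, 156, 163]

Fragments:
  12→21: 9 bp
  21→44: 23 bp
  44→52: 8 bp
  52→67: 15 bp
  67→85: 18 bp
  85→96: 11 bp
  96→103: 7 bp
  103→113: 10 bp
  113→121: 8 bp
  121→131: 10 bp
  131→145: 14 bp
  145→156: 11 bp
  156→163: 7 bp
  163→12 (wrap): 167-163+12 = 16 bp

[7,7,8,8,9,10,10,11,11,14,15,16,18,23]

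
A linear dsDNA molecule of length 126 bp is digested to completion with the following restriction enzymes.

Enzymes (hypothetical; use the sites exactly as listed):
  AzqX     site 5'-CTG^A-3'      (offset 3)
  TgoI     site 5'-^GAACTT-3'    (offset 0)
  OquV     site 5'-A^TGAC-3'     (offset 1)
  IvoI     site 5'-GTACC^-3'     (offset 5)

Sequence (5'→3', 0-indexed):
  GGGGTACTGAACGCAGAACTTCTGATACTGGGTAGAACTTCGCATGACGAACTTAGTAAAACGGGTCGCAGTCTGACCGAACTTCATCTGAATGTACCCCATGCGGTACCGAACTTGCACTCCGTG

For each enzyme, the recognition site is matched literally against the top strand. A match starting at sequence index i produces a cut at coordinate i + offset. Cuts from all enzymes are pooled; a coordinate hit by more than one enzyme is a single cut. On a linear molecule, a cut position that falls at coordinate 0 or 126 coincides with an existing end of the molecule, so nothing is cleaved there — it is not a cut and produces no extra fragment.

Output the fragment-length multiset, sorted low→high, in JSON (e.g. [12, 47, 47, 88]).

Per-enzyme occurrences:
  AzqX (CTGA, off=3): starts [6, 21, 72, 87] → cuts [9, 24, 75, 90]
  TgoI (GAACTT, off=0): starts [15, 34, 48, 78, 110] → cuts [15, 34, 48, 78, 110]
  OquV (ATGAC, off=1): starts [43] → cuts [44]
  IvoI (GTACC, off=5): starts [93, 105] → cuts [98, 110]

All cut coordinates (distinct, sorted): [9, 15, 24, 34, 44, 48, 75, 78, 90, 98, 110]

Fragment lengths:
  [0,9): 9 bp
  [9,15): 6 bp
  [15,24): 9 bp
  [24,34): 10 bp
  [34,44): 10 bp
  [44,48): 4 bp
  [48,75): 27 bp
  [75,78): 3 bp
  [78,90): 12 bp
  [90,98): 8 bp
  [98,110): 12 bp
  [110,126): 16 bp

[3,4,6,8,9,9,10,10,12,12,16,27]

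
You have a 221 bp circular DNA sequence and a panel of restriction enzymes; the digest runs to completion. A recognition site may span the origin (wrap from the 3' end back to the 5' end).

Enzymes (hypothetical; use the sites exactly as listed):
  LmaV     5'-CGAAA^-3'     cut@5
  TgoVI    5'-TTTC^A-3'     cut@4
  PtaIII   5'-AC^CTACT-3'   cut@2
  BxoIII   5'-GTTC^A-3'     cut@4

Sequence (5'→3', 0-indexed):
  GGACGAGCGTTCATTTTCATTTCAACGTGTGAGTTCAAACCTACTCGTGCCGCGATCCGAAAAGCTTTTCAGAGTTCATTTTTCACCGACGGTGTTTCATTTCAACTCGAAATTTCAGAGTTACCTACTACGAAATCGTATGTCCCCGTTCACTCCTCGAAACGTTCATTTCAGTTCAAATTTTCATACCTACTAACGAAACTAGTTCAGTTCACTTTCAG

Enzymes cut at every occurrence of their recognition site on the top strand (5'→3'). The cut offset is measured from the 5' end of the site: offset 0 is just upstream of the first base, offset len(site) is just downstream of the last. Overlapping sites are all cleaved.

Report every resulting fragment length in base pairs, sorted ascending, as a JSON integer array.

Per-enzyme occurrences:
  LmaV (CGAAA, off=5): starts [57, 107, 130, 157, 196] → cuts [62, 112, 135, 162, 201]
  TgoVI (TTTCA, off=4): starts [14, 19, 66, 80, 94, 99, 112, 168, 181, 215] → cuts [18, 23, 70, 84, 98, 103, 116, 172, 185, 219]
  PtaIII (ACCTACT, off=2): starts [38, 122, 187] → cuts [40, 124, 189]
  BxoIII (GTTCA, off=4): starts [8, 32, 73, 147, 163, 173, 204, 209] → cuts [12, 36, 77, 151, 167, 177, 208, 213]

Pooled cuts: [12, 18, 23, 36, 40, 62, 70, 77, 84, 98, 103, 112, 116, 124, 135, 151, 162, 167, 172, 177, 185, 189, 201, 208, 213, 219]

Fragments:
  12→18: 6 bp
  18→23: 5 bp
  23→36: 13 bp
  36→40: 4 bp
  40→62: 22 bp
  62→70: 8 bp
  70→77: 7 bp
  77→84: 7 bp
  84→98: 14 bp
  98→103: 5 bp
  103→112: 9 bp
  112→116: 4 bp
  116→124: 8 bp
  124→135: 11 bp
  135→151: 16 bp
  151→162: 11 bp
  162→167: 5 bp
  167→172: 5 bp
  172→177: 5 bp
  177→185: 8 bp
  185→189: 4 bp
  189→201: 12 bp
  201→208: 7 bp
  208→213: 5 bp
  213→219: 6 bp
  219→12 (wrap): 221-219+12 = 14 bp

[4,4,4,5,5,5,5,5,5,6,6,7,7,7,8,8,8,9,11,11,12,13,14,14,16,22]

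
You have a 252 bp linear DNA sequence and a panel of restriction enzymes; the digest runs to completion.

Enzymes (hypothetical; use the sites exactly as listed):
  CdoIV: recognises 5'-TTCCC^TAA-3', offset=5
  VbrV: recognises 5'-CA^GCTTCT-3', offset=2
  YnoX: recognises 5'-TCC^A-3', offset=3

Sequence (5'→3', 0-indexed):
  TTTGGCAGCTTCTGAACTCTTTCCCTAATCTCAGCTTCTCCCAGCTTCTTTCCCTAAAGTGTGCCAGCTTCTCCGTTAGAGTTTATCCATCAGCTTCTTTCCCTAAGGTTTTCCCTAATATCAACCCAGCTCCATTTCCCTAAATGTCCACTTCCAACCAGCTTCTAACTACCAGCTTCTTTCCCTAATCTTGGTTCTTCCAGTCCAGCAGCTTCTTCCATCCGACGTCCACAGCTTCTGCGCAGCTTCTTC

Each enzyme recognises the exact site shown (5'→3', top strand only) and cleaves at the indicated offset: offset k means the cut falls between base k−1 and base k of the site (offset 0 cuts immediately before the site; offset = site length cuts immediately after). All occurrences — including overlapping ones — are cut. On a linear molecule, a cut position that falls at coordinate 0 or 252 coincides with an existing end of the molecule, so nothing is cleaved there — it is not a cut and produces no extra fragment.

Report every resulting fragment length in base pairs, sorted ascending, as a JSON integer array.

Scan for sites:
  CdoIV (TTCCCTAA, off=5): starts [20, 49, 98, 110, 135, 180] → cuts [25, 54, 103, 115, 140, 185]
  VbrV (CAGCTTCT, off=2): starts [5, 31, 41, 64, 90, 158, 172, 208, 231, 242] → cuts [7, 33, 43, 66, 92, 160, 174, 210, 233, 244]
  YnoX (TCCA, off=3): starts [85, 130, 146, 152, 198, 203, 216, 227] → cuts [88, 133, 149, 155, 201, 206, 219, 230]

All cut coordinates (distinct, sorted): [7, 25, 33, 43, 54, 66, 88, 92, 103, 115, 133, 140, 149, 155, 160, 174, 185, 201, 206, 210, 219, 230, 233, 244]

Fragment lengths:
  [0,7): 7 bp
  [7,25): 18 bp
  [25,33): 8 bp
  [33,43): 10 bp
  [43,54): 11 bp
  [54,66): 12 bp
  [66,88): 22 bp
  [88,92): 4 bp
  [92,103): 11 bp
  [103,115): 12 bp
  [115,133): 18 bp
  [133,140): 7 bp
  [140,149): 9 bp
  [149,155): 6 bp
  [155,160): 5 bp
  [160,174): 14 bp
  [174,185): 11 bp
  [185,201): 16 bp
  [201,206): 5 bp
  [206,210): 4 bp
  [210,219): 9 bp
  [219,230): 11 bp
  [230,233): 3 bp
  [233,244): 11 bp
  [244,252): 8 bp

[3,4,4,5,5,6,7,7,8,8,9,9,10,11,11,11,11,11,12,12,14,16,18,18,22]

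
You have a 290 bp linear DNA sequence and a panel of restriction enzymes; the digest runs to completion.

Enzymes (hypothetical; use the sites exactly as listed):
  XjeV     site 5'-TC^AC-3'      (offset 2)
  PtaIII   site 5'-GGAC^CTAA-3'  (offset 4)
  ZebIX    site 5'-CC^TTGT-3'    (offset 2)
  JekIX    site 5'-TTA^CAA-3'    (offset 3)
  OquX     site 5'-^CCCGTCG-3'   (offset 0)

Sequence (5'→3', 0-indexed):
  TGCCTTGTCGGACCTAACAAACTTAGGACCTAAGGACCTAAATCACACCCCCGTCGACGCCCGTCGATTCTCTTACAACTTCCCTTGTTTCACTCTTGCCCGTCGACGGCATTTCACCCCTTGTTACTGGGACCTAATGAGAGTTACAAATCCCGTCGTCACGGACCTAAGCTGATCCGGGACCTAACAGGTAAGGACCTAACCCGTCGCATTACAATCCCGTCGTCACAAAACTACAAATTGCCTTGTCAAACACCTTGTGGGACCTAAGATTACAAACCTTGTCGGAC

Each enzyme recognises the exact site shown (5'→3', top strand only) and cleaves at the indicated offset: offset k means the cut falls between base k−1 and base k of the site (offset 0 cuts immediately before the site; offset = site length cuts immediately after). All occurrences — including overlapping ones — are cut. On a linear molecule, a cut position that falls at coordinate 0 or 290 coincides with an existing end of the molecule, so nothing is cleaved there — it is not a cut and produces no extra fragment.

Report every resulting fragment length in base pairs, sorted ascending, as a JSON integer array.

Per-enzyme occurrences:
  XjeV TCAC/2: at [42, 89, 113, 158, 225] ⇒ [44, 91, 115, 160, 227]
  PtaIII GGACCTAA/4: at [9, 25, 33, 129, 162, 179, 194, 262] ⇒ [13, 29, 37, 133, 166, 183, 198, 266]
  ZebIX CCTTGT/2: at [2, 82, 118, 243, 255, 279] ⇒ [4, 84, 120, 245, 257, 281]
  JekIX TTACAA/3: at [72, 143, 211, 272] ⇒ [75, 146, 214, 275]
  OquX CCCGTCG/0: at [49, 59, 98, 151, 202, 218] ⇒ [49, 59, 98, 151, 202, 218]

All cut coordinates (distinct, sorted): [4, 13, 29, 37, 44, 49, 59, 75, 84, 91, 98, 115, 120, 133, 146, 151, 160, 166, 183, 198, 202, 214, 218, 227, 245, 257, 266, 275, 281]

Fragment lengths:
  [0,4): 4 bp
  [4,13): 9 bp
  [13,29): 16 bp
  [29,37): 8 bp
  [37,44): 7 bp
  [44,49): 5 bp
  [49,59): 10 bp
  [59,75): 16 bp
  [75,84): 9 bp
  [84,91): 7 bp
  [91,98): 7 bp
  [98,115): 17 bp
  [115,120): 5 bp
  [120,133): 13 bp
  [133,146): 13 bp
  [146,151): 5 bp
  [151,160): 9 bp
  [160,166): 6 bp
  [166,183): 17 bp
  [183,198): 15 bp
  [198,202): 4 bp
  [202,214): 12 bp
  [214,218): 4 bp
  [218,227): 9 bp
  [227,245): 18 bp
  [245,257): 12 bp
  [257,266): 9 bp
  [266,275): 9 bp
  [275,281): 6 bp
  [281,290): 9 bp

[4,4,4,5,5,5,6,6,7,7,7,8,9,9,9,9,9,9,9,10,12,12,13,13,15,16,16,17,17,18]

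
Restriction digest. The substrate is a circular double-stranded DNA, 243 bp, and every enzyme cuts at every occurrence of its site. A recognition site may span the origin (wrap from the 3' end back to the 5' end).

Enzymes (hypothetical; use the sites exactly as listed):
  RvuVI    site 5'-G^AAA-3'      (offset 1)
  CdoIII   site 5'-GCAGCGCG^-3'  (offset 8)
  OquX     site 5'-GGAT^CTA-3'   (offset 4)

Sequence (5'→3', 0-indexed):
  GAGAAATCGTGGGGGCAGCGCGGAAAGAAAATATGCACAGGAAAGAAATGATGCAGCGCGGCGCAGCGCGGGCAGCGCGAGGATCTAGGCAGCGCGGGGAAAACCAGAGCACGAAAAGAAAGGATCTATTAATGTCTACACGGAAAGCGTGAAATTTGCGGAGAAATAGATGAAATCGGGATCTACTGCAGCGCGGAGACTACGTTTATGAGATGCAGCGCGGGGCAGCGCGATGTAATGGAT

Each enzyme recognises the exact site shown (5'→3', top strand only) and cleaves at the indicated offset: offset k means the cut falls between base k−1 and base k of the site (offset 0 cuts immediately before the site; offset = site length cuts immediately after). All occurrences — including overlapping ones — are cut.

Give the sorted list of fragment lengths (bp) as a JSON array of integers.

Scan for sites:
  RvuVI (GAAA, off=1): starts [2, 22, 26, 40, 44, 98, 112, 117, 142, 150, 162, 171] → cuts [3, 23, 27, 41, 45, 99, 113, 118, 143, 151, 163, 172]
  CdoIII (GCAGCGCG, off=8): starts [14, 52, 62, 71, 88, 187, 214, 224] → cuts [22, 60, 70, 79, 96, 195, 222, 232]
  OquX (GGATCTA, off=4): starts [80, 121, 178] → cuts [84, 125, 182]

Pooled cuts: [3, 22, 23, 27, 41, 45, 60, 70, 79, 84, 96, 99, 113, 118, 125, 143, 151, 163, 172, 182, 195, 222, 232]

Fragment lengths:
  3→22: 19 bp
  22→23: 1 bp
  23→27: 4 bp
  27→41: 14 bp
  41→45: 4 bp
  45→60: 15 bp
  60→70: 10 bp
  70→79: 9 bp
  79→84: 5 bp
  84→96: 12 bp
  96→99: 3 bp
  99→113: 14 bp
  113→118: 5 bp
  118→125: 7 bp
  125→143: 18 bp
  143→151: 8 bp
  151→163: 12 bp
  163→172: 9 bp
  172→182: 10 bp
  182→195: 13 bp
  195→222: 27 bp
  222→232: 10 bp
  232→3 (wrap): 243-232+3 = 14 bp

[1,3,4,4,5,5,7,8,9,9,10,10,10,12,12,13,14,14,14,15,18,19,27]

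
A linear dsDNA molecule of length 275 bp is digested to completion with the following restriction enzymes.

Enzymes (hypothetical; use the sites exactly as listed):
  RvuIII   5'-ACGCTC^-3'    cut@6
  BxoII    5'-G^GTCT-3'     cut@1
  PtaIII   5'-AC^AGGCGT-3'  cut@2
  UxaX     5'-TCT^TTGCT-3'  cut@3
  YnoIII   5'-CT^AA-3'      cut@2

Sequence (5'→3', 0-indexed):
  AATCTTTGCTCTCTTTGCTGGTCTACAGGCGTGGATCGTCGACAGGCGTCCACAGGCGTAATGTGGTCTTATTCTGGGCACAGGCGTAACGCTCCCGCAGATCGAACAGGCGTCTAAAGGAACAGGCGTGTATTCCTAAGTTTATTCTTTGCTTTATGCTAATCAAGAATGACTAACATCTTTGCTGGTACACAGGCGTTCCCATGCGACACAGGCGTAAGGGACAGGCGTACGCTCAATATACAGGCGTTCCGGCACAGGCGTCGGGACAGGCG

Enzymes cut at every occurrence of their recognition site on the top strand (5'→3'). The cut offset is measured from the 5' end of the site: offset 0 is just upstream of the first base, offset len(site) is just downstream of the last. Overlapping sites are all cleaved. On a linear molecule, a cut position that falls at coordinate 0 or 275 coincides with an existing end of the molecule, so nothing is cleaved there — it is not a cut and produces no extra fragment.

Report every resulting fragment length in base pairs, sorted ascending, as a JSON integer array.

Per-enzyme occurrences:
  RvuIII (ACGCTC, off=6): starts [88, 231] → cuts [94, 237]
  BxoII (GGTCT, off=1): starts [19, 64] → cuts [20, 65]
  PtaIII (ACAGGCGT, off=2): starts [24, 41, 51, 79, 105, 121, 191, 210, 223, 242, 256] → cuts [26, 43, 53, 81, 107, 123, 193, 212, 225, 244, 258]
  UxaX (TCTTTGCT, off=3): starts [2, 11, 145, 178] → cuts [5, 14, 148, 181]
  YnoIII (CTAA, off=2): starts [113, 135, 158, 172] → cuts [115, 137, 160, 174]

Pooled cuts: [5, 14, 20, 26, 43, 53, 65, 81, 94, 107, 115, 123, 137, 148, 160, 174, 181, 193, 212, 225, 237, 244, 258]

Fragment lengths:
  [0,5): 5 bp
  [5,14): 9 bp
  [14,20): 6 bp
  [20,26): 6 bp
  [26,43): 17 bp
  [43,53): 10 bp
  [53,65): 12 bp
  [65,81): 16 bp
  [81,94): 13 bp
  [94,107): 13 bp
  [107,115): 8 bp
  [115,123): 8 bp
  [123,137): 14 bp
  [137,148): 11 bp
  [148,160): 12 bp
  [160,174): 14 bp
  [174,181): 7 bp
  [181,193): 12 bp
  [193,212): 19 bp
  [212,225): 13 bp
  [225,237): 12 bp
  [237,244): 7 bp
  [244,258): 14 bp
  [258,275): 17 bp

[5,6,6,7,7,8,8,9,10,11,12,12,12,12,13,13,13,14,14,14,16,17,17,19]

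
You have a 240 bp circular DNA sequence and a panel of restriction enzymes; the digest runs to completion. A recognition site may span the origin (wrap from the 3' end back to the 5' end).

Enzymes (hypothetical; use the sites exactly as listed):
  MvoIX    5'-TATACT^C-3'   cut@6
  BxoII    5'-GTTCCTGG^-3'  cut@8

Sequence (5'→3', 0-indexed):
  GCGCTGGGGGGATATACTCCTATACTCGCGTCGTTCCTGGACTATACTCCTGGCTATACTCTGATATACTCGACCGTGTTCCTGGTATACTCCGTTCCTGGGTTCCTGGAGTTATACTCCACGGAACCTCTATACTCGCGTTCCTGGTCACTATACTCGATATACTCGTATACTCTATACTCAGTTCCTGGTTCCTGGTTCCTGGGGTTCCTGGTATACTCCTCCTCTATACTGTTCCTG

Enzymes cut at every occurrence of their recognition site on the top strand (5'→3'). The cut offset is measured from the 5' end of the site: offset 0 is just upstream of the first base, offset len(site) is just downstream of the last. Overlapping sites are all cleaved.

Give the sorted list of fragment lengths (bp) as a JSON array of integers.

Site scan:
  MvoIX TATACTC/6: at [12, 20, 42, 54, 64, 85, 112, 130, 151, 160, 168, 175, 214] ⇒ [18, 26, 48, 60, 70, 91, 118, 136, 157, 166, 174, 181, 220]
  BxoII GTTCCTGG/8: at [32, 77, 93, 101, 139, 183, 190, 197, 206, 233] ⇒ [1, 40, 85, 101, 109, 147, 191, 198, 205, 214]

All cut coordinates (distinct, sorted): [1, 18, 26, 40, 48, 60, 70, 85, 91, 101, 109, 118, 136, 147, 157, 166, 174, 181, 191, 198, 205, 214, 220]

Fragment lengths:
  1→18: 17 bp
  18→26: 8 bp
  26→40: 14 bp
  40→48: 8 bp
  48→60: 12 bp
  60→70: 10 bp
  70→85: 15 bp
  85→91: 6 bp
  91→101: 10 bp
  101→109: 8 bp
  109→118: 9 bp
  118→136: 18 bp
  136→147: 11 bp
  147→157: 10 bp
  157→166: 9 bp
  166→174: 8 bp
  174→181: 7 bp
  181→191: 10 bp
  191→198: 7 bp
  198→205: 7 bp
  205→214: 9 bp
  214→220: 6 bp
  220→1 (wrap): 240-220+1 = 21 bp

[6,6,7,7,7,8,8,8,8,9,9,9,10,10,10,10,11,12,14,15,17,18,21]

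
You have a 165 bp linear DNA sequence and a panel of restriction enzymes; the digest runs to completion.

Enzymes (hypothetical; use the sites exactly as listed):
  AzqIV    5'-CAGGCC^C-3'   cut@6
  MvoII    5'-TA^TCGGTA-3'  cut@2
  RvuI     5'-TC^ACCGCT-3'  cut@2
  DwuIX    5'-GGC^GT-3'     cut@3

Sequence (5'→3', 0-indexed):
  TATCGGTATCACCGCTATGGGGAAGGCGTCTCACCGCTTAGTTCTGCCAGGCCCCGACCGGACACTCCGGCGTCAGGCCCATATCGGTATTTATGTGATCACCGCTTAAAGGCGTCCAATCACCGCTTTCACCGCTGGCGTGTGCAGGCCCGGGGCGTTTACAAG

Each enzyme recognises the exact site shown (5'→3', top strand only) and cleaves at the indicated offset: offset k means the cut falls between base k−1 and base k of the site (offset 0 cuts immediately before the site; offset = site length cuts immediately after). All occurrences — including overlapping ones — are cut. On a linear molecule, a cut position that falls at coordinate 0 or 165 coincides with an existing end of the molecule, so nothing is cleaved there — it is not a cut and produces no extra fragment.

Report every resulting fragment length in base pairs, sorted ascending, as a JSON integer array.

[2,4,5,6,8,8,8,9,9,9,11,13,17,17,18,21]

Per-enzyme occurrences:
  AzqIV CAGGCCC/6: at [47, 73, 144] ⇒ [53, 79, 150]
  MvoII TATCGGTA/2: at [0, 81] ⇒ [2, 83]
  RvuI TCACCGCT/2: at [8, 30, 98, 119, 128] ⇒ [10, 32, 100, 121, 130]
  DwuIX GGCGT/3: at [24, 68, 110, 136, 153] ⇒ [27, 71, 113, 139, 156]

Pooled cuts: [2, 10, 27, 32, 53, 71, 79, 83, 100, 113, 121, 130, 139, 150, 156]

Fragment lengths:
  [0,2): 2 bp
  [2,10): 8 bp
  [10,27): 17 bp
  [27,32): 5 bp
  [32,53): 21 bp
  [53,71): 18 bp
  [71,79): 8 bp
  [79,83): 4 bp
  [83,100): 17 bp
  [100,113): 13 bp
  [113,121): 8 bp
  [121,130): 9 bp
  [130,139): 9 bp
  [139,150): 11 bp
  [150,156): 6 bp
  [156,165): 9 bp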